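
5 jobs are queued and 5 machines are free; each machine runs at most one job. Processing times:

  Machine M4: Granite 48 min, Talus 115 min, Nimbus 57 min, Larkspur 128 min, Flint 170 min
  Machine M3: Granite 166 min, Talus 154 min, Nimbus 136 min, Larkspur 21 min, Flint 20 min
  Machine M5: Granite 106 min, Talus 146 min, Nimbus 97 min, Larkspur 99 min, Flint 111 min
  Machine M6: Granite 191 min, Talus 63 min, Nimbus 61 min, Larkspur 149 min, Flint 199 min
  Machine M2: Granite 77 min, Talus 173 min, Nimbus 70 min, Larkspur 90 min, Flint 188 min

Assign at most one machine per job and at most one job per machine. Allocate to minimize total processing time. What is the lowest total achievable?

Minimum total: 300 min

Optimal: Granite→Machine M4 (48 min), Talus→Machine M6 (63 min), Nimbus→Machine M2 (70 min), Larkspur→Machine M5 (99 min), Flint→Machine M3 (20 min) — total 48+63+70+99+20 = 300 min.
Column-greedy (each machine in turn goes to its cheapest remaining job) gives 318 min, worse by 18.
Next-best assignment: Granite→Machine M4, Talus→Machine M6, Nimbus→Machine M2, Larkspur→Machine M3, Flint→Machine M5 = 313 min.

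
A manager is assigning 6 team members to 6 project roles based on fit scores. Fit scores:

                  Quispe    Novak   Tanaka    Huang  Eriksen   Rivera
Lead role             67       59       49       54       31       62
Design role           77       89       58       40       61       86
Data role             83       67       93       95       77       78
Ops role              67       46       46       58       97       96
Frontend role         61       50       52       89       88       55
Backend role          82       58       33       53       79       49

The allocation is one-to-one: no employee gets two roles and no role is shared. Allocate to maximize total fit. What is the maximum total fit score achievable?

Treat this as an assignment problem: match each employee to one role.
Optimal: Quispe→Lead role (67 pts), Novak→Design role (89 pts), Tanaka→Data role (93 pts), Huang→Frontend role (89 pts), Eriksen→Backend role (79 pts), Rivera→Ops role (96 pts) — total 67+89+93+89+79+96 = 513 pts.
Row-greedy (each employee in turn takes its best remaining role) gives 423 pts, worse by 90.
Next-best assignment: Quispe→Backend role, Novak→Design role, Tanaka→Data role, Huang→Frontend role, Eriksen→Ops role, Rivera→Lead role = 512 pts.

Maximum total: 513 pts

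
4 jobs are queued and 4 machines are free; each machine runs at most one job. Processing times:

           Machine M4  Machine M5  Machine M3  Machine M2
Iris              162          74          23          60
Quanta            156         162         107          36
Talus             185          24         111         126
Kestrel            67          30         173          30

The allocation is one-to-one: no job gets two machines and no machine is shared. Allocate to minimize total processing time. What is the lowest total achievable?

Minimum total: 150 min

This is a one-to-one assignment (minimum-cost bipartite matching).
Optimal: Iris→Machine M3 (23 min), Quanta→Machine M2 (36 min), Talus→Machine M5 (24 min), Kestrel→Machine M4 (67 min) — total 23+36+24+67 = 150 min.
Min-entry greedy (repeatedly take the single cheapest remaining cell) gives 233 min, worse by 83.
Next-best assignment: Iris→Machine M3, Quanta→Machine M4, Talus→Machine M5, Kestrel→Machine M2 = 233 min.
Swapping Quanta↔Iris (Quanta→Machine M3 107 min, Iris→Machine M2 60 min) adds 108.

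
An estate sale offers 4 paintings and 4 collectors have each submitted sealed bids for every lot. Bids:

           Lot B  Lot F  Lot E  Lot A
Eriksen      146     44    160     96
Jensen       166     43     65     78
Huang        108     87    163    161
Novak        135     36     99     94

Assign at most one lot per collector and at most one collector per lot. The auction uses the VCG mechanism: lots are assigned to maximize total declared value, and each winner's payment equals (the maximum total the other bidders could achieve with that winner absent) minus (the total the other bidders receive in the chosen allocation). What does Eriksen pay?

Eriksen pays $63.

Efficient allocation: Eriksen→Lot E ($160), Jensen→Lot B ($166), Huang→Lot A ($161), Novak→Lot F ($36); total welfare W = $523.
Eriksen receives Lot E at value $160, so the others get W − 160 = $363.
Without Eriksen: best allocation of the remaining 3 bidders over all 4 lots is Jensen→Lot B ($166), Huang→Lot A ($161), Novak→Lot E ($99), total $426.
VCG payment = (others' best without Eriksen) − (others' welfare with Eriksen) = 426 − 363 = $63.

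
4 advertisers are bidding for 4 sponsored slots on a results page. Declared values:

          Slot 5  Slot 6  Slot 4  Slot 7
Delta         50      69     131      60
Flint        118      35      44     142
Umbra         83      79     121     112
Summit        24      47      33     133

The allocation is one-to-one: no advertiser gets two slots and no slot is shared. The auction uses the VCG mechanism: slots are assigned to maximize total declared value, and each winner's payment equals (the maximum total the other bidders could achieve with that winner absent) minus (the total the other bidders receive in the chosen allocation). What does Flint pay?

Efficient allocation: Delta→Slot 4 ($131), Flint→Slot 5 ($118), Umbra→Slot 6 ($79), Summit→Slot 7 ($133); total welfare W = $461.
Flint receives Slot 5 at value $118, so the others get W − 118 = $343.
Without Flint: best allocation of the remaining 3 bidders over all 4 slots is Delta→Slot 4 ($131), Umbra→Slot 5 ($83), Summit→Slot 7 ($133), total $347.
VCG payment = (others' best without Flint) − (others' welfare with Flint) = 347 − 343 = $4.

Flint pays $4.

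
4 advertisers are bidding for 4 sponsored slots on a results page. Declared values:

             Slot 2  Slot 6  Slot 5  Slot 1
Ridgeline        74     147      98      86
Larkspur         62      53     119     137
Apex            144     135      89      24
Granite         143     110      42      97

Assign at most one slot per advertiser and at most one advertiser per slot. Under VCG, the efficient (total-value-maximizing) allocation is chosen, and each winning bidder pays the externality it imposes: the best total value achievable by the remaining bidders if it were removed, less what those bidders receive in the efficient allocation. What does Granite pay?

Granite pays $55.

Efficient allocation: Ridgeline→Slot 6 ($147), Larkspur→Slot 1 ($137), Apex→Slot 5 ($89), Granite→Slot 2 ($143); total welfare W = $516.
Granite receives Slot 2 at value $143, so the others get W − 143 = $373.
Without Granite: best allocation of the remaining 3 bidders over all 4 slots is Ridgeline→Slot 6 ($147), Larkspur→Slot 1 ($137), Apex→Slot 2 ($144), total $428.
VCG payment = (others' best without Granite) − (others' welfare with Granite) = 428 − 373 = $55.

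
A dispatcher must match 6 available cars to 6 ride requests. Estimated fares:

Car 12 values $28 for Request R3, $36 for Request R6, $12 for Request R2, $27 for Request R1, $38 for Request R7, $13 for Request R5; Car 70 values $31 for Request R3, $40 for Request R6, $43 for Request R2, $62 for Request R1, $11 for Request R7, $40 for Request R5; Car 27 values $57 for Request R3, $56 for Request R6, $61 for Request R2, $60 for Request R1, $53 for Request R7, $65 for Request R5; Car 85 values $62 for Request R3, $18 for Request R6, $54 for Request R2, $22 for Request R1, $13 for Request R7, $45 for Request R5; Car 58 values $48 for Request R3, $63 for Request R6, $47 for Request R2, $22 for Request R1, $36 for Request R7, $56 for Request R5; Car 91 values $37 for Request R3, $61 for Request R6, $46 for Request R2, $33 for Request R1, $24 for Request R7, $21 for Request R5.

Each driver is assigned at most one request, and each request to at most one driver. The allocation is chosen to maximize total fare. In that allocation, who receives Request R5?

Car 58 receives Request R5.

Optimal: Car 12→Request R7 ($38), Car 70→Request R1 ($62), Car 27→Request R2 ($61), Car 85→Request R3 ($62), Car 58→Request R5 ($56), Car 91→Request R6 ($61) — total 38+62+61+62+56+61 = $340.
Row-greedy (each driver in turn takes its best remaining request) gives $336, worse by 4.
Car 58's own top request is Request R6 ($63), but forcing Car 58→Request R6 and reassigning the rest optimally gives only $336 — worse by 4.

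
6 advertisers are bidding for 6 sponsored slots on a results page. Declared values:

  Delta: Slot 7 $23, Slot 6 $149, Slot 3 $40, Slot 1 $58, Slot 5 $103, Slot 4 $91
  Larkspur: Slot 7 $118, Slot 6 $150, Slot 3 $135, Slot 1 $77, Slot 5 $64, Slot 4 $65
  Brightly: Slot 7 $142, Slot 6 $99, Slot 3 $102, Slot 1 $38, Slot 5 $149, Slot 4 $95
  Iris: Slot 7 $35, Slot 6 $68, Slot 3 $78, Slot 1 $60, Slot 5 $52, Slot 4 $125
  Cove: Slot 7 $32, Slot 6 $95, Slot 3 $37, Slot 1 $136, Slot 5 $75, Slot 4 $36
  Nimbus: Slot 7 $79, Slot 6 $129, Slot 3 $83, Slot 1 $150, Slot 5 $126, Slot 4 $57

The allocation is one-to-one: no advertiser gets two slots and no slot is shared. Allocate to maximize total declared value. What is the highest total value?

This is a one-to-one assignment (maximum-weight bipartite matching).
Optimal: Delta→Slot 6 ($149), Larkspur→Slot 3 ($135), Brightly→Slot 7 ($142), Iris→Slot 4 ($125), Cove→Slot 1 ($136), Nimbus→Slot 5 ($126) — total 149+135+142+125+136+126 = $813.
Row-greedy (each advertiser in turn takes its best remaining slot) gives $773, worse by 40.
No other one-to-one assignment exceeds $813.

Max total: $813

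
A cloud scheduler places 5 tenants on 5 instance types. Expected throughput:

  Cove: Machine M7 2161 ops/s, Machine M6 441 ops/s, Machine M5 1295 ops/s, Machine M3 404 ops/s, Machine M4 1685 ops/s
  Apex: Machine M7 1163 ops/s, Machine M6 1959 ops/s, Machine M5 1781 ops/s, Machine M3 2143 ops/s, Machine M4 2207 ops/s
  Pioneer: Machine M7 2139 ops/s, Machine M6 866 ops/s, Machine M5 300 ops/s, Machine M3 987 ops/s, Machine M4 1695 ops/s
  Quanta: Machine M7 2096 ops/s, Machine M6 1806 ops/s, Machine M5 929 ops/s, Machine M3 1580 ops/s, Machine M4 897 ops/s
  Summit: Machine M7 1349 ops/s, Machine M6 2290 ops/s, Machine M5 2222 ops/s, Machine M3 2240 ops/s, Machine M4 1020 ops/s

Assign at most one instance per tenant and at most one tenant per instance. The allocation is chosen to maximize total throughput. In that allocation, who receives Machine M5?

This is the linear assignment problem.
Optimal: Cove→Machine M7 (2161 ops/s), Apex→Machine M3 (2143 ops/s), Pioneer→Machine M4 (1695 ops/s), Quanta→Machine M6 (1806 ops/s), Summit→Machine M5 (2222 ops/s) — total 2161+2143+1695+1806+2222 = 10027 ops/s.
Row-greedy (each tenant in turn takes its best remaining instance) gives 9383 ops/s, worse by 644.
Next-best assignment: Cove→Machine M4, Apex→Machine M3, Pioneer→Machine M7, Quanta→Machine M6, Summit→Machine M5 = 9995 ops/s.
Every other assignment is strictly worse.
Summit's own top instance is Machine M6 (2290 ops/s), but forcing Summit→Machine M6 and reassigning the rest optimally gives only 9519 ops/s — worse by 508.

Summit receives Machine M5.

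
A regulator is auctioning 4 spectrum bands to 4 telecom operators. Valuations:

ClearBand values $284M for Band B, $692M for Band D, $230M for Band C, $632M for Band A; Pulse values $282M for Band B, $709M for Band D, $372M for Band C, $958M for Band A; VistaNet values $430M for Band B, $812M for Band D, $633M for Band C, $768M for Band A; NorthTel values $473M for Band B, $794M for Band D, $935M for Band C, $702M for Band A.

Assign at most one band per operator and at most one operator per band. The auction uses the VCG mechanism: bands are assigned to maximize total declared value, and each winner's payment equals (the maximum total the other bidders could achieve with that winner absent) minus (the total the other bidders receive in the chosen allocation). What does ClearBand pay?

ClearBand pays $382M.

Efficient allocation: ClearBand→Band D ($692M), Pulse→Band A ($958M), VistaNet→Band B ($430M), NorthTel→Band C ($935M); total welfare W = $3015M.
ClearBand receives Band D at value $692M, so the others get W − 692 = $2323M.
Without ClearBand: best allocation of the remaining 3 bidders over all 4 bands is Pulse→Band A ($958M), VistaNet→Band D ($812M), NorthTel→Band C ($935M), total $2705M.
VCG payment = (others' best without ClearBand) − (others' welfare with ClearBand) = 2705 − 2323 = $382M.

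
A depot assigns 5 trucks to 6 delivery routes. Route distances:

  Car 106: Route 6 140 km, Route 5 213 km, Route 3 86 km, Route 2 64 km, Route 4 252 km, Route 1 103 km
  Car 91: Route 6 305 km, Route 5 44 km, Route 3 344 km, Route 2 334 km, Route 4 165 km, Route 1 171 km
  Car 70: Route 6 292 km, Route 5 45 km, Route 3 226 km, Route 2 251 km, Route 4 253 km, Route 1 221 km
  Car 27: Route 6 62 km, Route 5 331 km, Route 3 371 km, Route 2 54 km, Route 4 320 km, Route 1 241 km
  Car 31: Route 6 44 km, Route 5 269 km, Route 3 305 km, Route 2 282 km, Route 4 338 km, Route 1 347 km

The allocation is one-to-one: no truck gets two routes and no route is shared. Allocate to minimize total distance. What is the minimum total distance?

Min total: 394 km

This is the linear assignment problem.
Optimal: Car 106→Route 3 (86 km), Car 91→Route 4 (165 km), Car 70→Route 5 (45 km), Car 27→Route 2 (54 km), Car 31→Route 6 (44 km) — total 86+165+45+54+44 = 394 km.
Column-greedy (each route in turn goes to its cheapest remaining truck) gives 481 km, worse by 87.
No other one-to-one assignment undercuts 394 km.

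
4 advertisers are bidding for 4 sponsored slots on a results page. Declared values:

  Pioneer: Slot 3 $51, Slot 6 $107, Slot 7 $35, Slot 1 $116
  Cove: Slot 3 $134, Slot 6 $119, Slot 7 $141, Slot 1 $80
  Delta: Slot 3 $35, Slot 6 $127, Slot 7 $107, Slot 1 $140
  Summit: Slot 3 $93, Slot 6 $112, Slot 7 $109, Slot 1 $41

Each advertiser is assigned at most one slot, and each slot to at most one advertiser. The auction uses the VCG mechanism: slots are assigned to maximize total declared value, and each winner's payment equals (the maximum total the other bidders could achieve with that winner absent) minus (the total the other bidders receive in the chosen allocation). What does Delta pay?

Delta pays $19.

Efficient allocation: Pioneer→Slot 6 ($107), Cove→Slot 3 ($134), Delta→Slot 1 ($140), Summit→Slot 7 ($109); total welfare W = $490.
Delta receives Slot 1 at value $140, so the others get W − 140 = $350.
Without Delta: best allocation of the remaining 3 bidders over all 4 slots is Pioneer→Slot 1 ($116), Cove→Slot 7 ($141), Summit→Slot 6 ($112), total $369.
VCG payment = (others' best without Delta) − (others' welfare with Delta) = 369 − 350 = $19.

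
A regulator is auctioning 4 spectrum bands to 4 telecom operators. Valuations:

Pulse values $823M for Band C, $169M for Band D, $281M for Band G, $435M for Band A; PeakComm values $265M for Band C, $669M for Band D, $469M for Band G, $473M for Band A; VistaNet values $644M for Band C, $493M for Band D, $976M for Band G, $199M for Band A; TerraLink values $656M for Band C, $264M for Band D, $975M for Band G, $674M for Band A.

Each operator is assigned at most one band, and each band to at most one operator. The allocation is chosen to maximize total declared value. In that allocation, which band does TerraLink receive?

TerraLink receives Band A.

Optimal: Pulse→Band C ($823M), PeakComm→Band D ($669M), VistaNet→Band G ($976M), TerraLink→Band A ($674M) — total 823+669+976+674 = $3142M.
Next-best assignment: Pulse→Band C, PeakComm→Band A, VistaNet→Band D, TerraLink→Band G = $2764M.
TerraLink's own top band is Band G ($975M), but forcing TerraLink→Band G and reassigning the rest optimally gives only $2764M — worse by 378.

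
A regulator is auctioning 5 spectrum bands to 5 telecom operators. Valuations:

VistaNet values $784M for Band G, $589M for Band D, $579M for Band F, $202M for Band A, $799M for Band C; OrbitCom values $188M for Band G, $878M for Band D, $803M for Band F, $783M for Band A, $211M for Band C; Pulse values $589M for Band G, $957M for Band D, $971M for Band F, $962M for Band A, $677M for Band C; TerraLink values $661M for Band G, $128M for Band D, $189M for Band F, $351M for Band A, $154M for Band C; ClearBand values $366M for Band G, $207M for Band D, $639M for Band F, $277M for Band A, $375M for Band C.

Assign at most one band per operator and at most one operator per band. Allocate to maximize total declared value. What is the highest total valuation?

Optimal: VistaNet→Band C ($799M), OrbitCom→Band D ($878M), Pulse→Band A ($962M), TerraLink→Band G ($661M), ClearBand→Band F ($639M) — total 799+878+962+661+639 = $3939M.
Row-greedy (each operator in turn takes its best remaining band) gives $3586M, worse by 353.

Max total: $3939M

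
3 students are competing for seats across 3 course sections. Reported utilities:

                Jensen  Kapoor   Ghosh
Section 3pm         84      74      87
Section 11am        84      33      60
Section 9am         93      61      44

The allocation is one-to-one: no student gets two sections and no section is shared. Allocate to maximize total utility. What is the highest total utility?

Max total: 232 points

Optimal: Jensen→Section 11am (84 points), Kapoor→Section 9am (61 points), Ghosh→Section 3pm (87 points) — total 84+61+87 = 232 points.
Max-entry greedy (repeatedly take the single best remaining cell) gives 213 points, worse by 19.
Next-best assignment: Jensen→Section 9am, Kapoor→Section 3pm, Ghosh→Section 11am = 227 points.
Swapping Kapoor↔Ghosh (Kapoor→Section 3pm 74 points, Ghosh→Section 9am 44 points) loses 30.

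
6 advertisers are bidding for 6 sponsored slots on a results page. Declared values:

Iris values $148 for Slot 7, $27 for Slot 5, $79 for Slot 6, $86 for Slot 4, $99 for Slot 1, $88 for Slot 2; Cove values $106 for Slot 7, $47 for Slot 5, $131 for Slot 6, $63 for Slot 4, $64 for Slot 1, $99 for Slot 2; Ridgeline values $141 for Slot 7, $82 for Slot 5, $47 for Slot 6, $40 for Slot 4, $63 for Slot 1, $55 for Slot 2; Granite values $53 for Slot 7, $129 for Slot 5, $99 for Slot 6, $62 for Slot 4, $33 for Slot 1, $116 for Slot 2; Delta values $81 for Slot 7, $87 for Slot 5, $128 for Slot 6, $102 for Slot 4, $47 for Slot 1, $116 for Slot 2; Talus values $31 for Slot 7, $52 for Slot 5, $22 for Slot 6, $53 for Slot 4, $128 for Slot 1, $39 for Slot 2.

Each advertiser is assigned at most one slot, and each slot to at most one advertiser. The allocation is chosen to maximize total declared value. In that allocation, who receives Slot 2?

This is the linear assignment problem.
Optimal: Iris→Slot 4 ($86), Cove→Slot 6 ($131), Ridgeline→Slot 7 ($141), Granite→Slot 5 ($129), Delta→Slot 2 ($116), Talus→Slot 1 ($128) — total 86+131+141+129+116+128 = $731.
Row-greedy (each advertiser in turn takes its best remaining slot) gives $707, worse by 24.
Next-best assignment: Iris→Slot 2, Cove→Slot 6, Ridgeline→Slot 7, Granite→Slot 5, Delta→Slot 4, Talus→Slot 1 = $719.
Every other assignment is strictly worse.
Delta's own top slot is Slot 6 ($128), but forcing Delta→Slot 6 and reassigning the rest optimally gives only $711 — worse by 20.

Delta receives Slot 2.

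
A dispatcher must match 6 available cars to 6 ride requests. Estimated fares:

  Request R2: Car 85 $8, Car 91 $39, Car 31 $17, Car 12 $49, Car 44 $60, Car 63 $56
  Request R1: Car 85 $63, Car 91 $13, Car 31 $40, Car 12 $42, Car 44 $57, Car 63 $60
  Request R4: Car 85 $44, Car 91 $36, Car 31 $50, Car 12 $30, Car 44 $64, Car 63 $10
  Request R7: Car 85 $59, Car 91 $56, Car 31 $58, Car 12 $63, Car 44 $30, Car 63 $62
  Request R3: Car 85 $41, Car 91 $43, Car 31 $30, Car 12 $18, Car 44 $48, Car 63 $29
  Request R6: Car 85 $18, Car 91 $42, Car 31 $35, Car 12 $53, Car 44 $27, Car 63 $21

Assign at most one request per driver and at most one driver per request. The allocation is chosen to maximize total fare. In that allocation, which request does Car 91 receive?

This is the linear assignment problem.
Optimal: Car 85→Request R1 ($63), Car 91→Request R3 ($43), Car 31→Request R7 ($58), Car 12→Request R6 ($53), Car 44→Request R4 ($64), Car 63→Request R2 ($56) — total 63+43+58+53+64+56 = $337.
Row-greedy (each driver in turn takes its best remaining request) gives $311, worse by 26.
Swapping Car 85↔Car 63 (Car 85→Request R2 $8, Car 63→Request R1 $60) loses 51.
Car 91's own top request is Request R7 ($56), but forcing Car 91→Request R7 and reassigning the rest optimally gives only $326 — worse by 11.

Car 91 receives Request R3.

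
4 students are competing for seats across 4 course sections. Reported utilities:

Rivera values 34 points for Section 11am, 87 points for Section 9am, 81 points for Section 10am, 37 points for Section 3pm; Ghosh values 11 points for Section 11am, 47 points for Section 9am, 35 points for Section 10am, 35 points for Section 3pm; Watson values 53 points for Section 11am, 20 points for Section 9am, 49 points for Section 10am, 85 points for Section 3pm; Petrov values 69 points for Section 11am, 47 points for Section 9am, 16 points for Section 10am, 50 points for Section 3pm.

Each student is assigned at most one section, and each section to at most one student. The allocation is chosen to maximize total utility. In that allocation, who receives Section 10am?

Optimal: Rivera→Section 10am (81 points), Ghosh→Section 9am (47 points), Watson→Section 3pm (85 points), Petrov→Section 11am (69 points) — total 81+47+85+69 = 282 points.
Row-greedy (each student in turn takes its best remaining section) gives 276 points, worse by 6.
Next-best assignment: Rivera→Section 9am, Ghosh→Section 10am, Watson→Section 3pm, Petrov→Section 11am = 276 points.
Checked against all permutations: 282 points is optimal.
Rivera's own top section is Section 9am (87 points), but forcing Rivera→Section 9am and reassigning the rest optimally gives only 276 points — worse by 6.

Rivera receives Section 10am.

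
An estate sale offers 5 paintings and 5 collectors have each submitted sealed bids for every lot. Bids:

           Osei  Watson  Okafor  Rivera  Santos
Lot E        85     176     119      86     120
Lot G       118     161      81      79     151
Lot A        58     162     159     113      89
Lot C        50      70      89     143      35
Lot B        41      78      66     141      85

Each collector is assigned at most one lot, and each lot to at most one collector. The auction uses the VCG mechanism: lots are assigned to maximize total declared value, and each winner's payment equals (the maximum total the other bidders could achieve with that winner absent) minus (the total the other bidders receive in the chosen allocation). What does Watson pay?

Efficient allocation: Osei→Lot G ($118), Watson→Lot E ($176), Okafor→Lot A ($159), Rivera→Lot C ($143), Santos→Lot B ($85); total welfare W = $681.
Watson receives Lot E at value $176, so the others get W − 176 = $505.
Without Watson: best allocation of the remaining 4 bidders over all 5 lots is Osei→Lot G ($118), Okafor→Lot A ($159), Rivera→Lot C ($143), Santos→Lot E ($120), total $540.
VCG payment = (others' best without Watson) − (others' welfare with Watson) = 540 − 505 = $35.

Watson pays $35.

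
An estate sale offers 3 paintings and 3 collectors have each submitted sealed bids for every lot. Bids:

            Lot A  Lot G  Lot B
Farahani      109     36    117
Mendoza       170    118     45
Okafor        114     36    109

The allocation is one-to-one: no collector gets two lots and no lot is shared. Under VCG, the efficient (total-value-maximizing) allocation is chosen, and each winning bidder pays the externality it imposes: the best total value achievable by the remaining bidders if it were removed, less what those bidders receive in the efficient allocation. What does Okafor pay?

Okafor pays $52.

Efficient allocation: Farahani→Lot B ($117), Mendoza→Lot G ($118), Okafor→Lot A ($114); total welfare W = $349.
Okafor receives Lot A at value $114, so the others get W − 114 = $235.
Without Okafor: best allocation of the remaining 2 bidders over all 3 lots is Farahani→Lot B ($117), Mendoza→Lot A ($170), total $287.
VCG payment = (others' best without Okafor) − (others' welfare with Okafor) = 287 − 235 = $52.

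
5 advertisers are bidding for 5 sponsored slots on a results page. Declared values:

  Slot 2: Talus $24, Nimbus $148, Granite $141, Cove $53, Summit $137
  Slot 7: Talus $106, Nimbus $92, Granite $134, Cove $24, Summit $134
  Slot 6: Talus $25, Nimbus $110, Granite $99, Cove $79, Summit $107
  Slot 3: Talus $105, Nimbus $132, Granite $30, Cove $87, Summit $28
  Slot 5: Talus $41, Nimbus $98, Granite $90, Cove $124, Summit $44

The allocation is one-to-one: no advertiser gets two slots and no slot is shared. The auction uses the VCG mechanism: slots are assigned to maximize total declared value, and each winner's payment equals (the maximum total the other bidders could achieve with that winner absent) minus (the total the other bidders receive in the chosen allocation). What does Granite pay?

Granite pays $27.

Efficient allocation: Talus→Slot 3 ($105), Nimbus→Slot 2 ($148), Granite→Slot 7 ($134), Cove→Slot 5 ($124), Summit→Slot 6 ($107); total welfare W = $618.
Granite receives Slot 7 at value $134, so the others get W − 134 = $484.
Without Granite: best allocation of the remaining 4 bidders over all 5 slots is Talus→Slot 3 ($105), Nimbus→Slot 2 ($148), Cove→Slot 5 ($124), Summit→Slot 7 ($134), total $511.
VCG payment = (others' best without Granite) − (others' welfare with Granite) = 511 − 484 = $27.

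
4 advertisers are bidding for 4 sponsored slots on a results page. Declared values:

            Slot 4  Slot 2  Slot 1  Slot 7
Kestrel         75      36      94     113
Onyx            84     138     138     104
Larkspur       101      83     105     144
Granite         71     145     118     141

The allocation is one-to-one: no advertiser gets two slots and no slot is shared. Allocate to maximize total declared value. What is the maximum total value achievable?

This is a one-to-one assignment (maximum-weight bipartite matching).
Optimal: Kestrel→Slot 4 ($75), Onyx→Slot 1 ($138), Larkspur→Slot 7 ($144), Granite→Slot 2 ($145) — total 75+138+144+145 = $502.
Row-greedy (each advertiser in turn takes its best remaining slot) gives $427, worse by 75.
Every other assignment is strictly worse.

Maximum total: $502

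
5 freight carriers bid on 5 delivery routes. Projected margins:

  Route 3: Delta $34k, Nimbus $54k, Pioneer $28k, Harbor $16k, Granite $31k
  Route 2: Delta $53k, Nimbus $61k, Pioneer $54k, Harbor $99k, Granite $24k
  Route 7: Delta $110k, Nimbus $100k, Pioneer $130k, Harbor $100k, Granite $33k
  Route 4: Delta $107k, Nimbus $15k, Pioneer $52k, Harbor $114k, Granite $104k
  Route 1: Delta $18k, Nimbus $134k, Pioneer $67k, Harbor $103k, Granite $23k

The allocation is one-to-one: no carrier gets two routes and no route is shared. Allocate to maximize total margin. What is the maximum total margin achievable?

Maximum total: $501k

Optimal: Delta→Route 3 ($34k), Nimbus→Route 1 ($134k), Pioneer→Route 7 ($130k), Harbor→Route 2 ($99k), Granite→Route 4 ($104k) — total 34+134+130+99+104 = $501k.
Row-greedy (each carrier in turn takes its best remaining route) gives $443k, worse by 58.
No other one-to-one assignment exceeds $501k.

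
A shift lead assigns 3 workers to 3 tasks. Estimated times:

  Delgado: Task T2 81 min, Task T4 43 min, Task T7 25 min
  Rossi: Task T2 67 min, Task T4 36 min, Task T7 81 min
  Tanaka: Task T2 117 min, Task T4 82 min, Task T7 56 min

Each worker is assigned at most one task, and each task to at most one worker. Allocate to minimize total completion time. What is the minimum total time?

Min total: 166 min

Optimal: Delgado→Task T4 (43 min), Rossi→Task T2 (67 min), Tanaka→Task T7 (56 min) — total 43+67+56 = 166 min.
Min-entry greedy (repeatedly take the single cheapest remaining cell) gives 178 min, worse by 12.
Swapping Delgado↔Rossi (Delgado→Task T2 81 min, Rossi→Task T4 36 min) adds 7.
Every other assignment is strictly worse.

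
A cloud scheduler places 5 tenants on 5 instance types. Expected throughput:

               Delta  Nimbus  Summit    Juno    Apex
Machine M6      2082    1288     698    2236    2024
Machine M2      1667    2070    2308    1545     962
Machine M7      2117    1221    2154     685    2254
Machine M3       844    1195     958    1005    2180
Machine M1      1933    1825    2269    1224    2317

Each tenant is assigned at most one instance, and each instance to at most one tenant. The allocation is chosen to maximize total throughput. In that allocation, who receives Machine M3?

Treat this as an assignment problem: match each tenant to one instance.
Optimal: Delta→Machine M7 (2117 ops/s), Nimbus→Machine M2 (2070 ops/s), Summit→Machine M1 (2269 ops/s), Juno→Machine M6 (2236 ops/s), Apex→Machine M3 (2180 ops/s) — total 2117+2070+2269+2236+2180 = 10872 ops/s.
Max-entry greedy (repeatedly take the single best remaining cell) gives 10173 ops/s, worse by 699.
Apex's own top instance is Machine M1 (2317 ops/s), but forcing Apex→Machine M1 and reassigning the rest optimally gives only 10173 ops/s — worse by 699.

Apex receives Machine M3.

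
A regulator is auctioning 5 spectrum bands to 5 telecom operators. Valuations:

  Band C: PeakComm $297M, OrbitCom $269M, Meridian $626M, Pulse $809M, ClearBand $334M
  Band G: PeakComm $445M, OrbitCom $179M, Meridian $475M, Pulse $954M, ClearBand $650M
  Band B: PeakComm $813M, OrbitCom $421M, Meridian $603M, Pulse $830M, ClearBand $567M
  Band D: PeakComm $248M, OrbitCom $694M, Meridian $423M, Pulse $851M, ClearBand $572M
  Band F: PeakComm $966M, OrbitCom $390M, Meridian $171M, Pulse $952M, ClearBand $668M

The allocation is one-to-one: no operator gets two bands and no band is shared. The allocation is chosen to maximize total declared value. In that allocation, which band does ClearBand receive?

Optimal: PeakComm→Band F ($966M), OrbitCom→Band D ($694M), Meridian→Band C ($626M), Pulse→Band G ($954M), ClearBand→Band B ($567M) — total 966+694+626+954+567 = $3807M.
No other one-to-one assignment exceeds $3807M.
ClearBand's own top band is Band F ($668M), but forcing ClearBand→Band F and reassigning the rest optimally gives only $3755M — worse by 52.

ClearBand receives Band B.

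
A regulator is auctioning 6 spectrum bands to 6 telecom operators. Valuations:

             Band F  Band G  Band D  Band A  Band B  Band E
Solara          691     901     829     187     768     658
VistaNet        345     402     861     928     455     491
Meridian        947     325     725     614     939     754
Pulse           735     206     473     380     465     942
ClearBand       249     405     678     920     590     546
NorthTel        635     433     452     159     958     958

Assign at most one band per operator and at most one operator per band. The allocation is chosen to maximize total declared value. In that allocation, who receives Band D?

VistaNet receives Band D.

Treat this as an assignment problem: match each operator to one band.
Optimal: Solara→Band G ($901M), VistaNet→Band D ($861M), Meridian→Band F ($947M), Pulse→Band E ($942M), ClearBand→Band A ($920M), NorthTel→Band B ($958M) — total 901+861+947+942+920+958 = $5529M.
Row-greedy (each operator in turn takes its best remaining band) gives $5354M, worse by 175.
Next-best assignment: Solara→Band G, VistaNet→Band A, Meridian→Band F, Pulse→Band E, ClearBand→Band D, NorthTel→Band B = $5354M.
VistaNet's own top band is Band A ($928M), but forcing VistaNet→Band A and reassigning the rest optimally gives only $5354M — worse by 175.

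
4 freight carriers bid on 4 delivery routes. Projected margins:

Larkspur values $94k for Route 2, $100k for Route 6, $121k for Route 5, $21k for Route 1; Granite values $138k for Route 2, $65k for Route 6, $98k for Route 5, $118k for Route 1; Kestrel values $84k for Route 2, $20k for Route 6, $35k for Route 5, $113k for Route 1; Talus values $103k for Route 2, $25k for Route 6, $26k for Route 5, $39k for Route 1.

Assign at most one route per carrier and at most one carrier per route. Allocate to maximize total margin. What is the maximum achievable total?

Optimal: Larkspur→Route 6 ($100k), Granite→Route 5 ($98k), Kestrel→Route 1 ($113k), Talus→Route 2 ($103k) — total 100+98+113+103 = $414k.
Swapping Talus↔Larkspur (Talus→Route 6 $25k, Larkspur→Route 2 $94k) loses 84.
No other one-to-one assignment exceeds $414k.

Max total: $414k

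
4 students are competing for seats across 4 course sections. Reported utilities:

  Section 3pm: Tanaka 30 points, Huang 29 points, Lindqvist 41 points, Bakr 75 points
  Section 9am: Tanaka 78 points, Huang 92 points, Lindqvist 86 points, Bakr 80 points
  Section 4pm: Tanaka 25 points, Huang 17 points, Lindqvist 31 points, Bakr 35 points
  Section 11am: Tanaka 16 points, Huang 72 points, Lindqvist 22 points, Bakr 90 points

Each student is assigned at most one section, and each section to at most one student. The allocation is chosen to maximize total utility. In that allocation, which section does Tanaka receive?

Tanaka receives Section 4pm.

Optimal: Tanaka→Section 4pm (25 points), Huang→Section 11am (72 points), Lindqvist→Section 9am (86 points), Bakr→Section 3pm (75 points) — total 25+72+86+75 = 258 points.
Max-entry greedy (repeatedly take the single best remaining cell) gives 248 points, worse by 10.
Next-best assignment: Tanaka→Section 9am, Huang→Section 11am, Lindqvist→Section 4pm, Bakr→Section 3pm = 256 points.
Every other assignment is strictly worse.
Tanaka's own top section is Section 9am (78 points), but forcing Tanaka→Section 9am and reassigning the rest optimally gives only 256 points — worse by 2.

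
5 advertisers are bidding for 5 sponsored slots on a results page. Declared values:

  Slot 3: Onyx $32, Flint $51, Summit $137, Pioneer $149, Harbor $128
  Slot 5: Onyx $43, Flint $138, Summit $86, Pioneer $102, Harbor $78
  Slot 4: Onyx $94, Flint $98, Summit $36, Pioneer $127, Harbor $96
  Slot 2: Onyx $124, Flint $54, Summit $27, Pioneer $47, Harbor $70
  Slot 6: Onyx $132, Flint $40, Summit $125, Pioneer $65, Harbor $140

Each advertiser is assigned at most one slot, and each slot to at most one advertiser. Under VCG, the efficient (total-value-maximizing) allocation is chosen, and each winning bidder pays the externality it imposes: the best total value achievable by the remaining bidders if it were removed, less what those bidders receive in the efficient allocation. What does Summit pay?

Efficient allocation: Onyx→Slot 2 ($124), Flint→Slot 5 ($138), Summit→Slot 3 ($137), Pioneer→Slot 4 ($127), Harbor→Slot 6 ($140); total welfare W = $666.
Summit receives Slot 3 at value $137, so the others get W − 137 = $529.
Without Summit: best allocation of the remaining 4 bidders over all 5 slots is Onyx→Slot 2 ($124), Flint→Slot 5 ($138), Pioneer→Slot 3 ($149), Harbor→Slot 6 ($140), total $551.
VCG payment = (others' best without Summit) − (others' welfare with Summit) = 551 − 529 = $22.

Summit pays $22.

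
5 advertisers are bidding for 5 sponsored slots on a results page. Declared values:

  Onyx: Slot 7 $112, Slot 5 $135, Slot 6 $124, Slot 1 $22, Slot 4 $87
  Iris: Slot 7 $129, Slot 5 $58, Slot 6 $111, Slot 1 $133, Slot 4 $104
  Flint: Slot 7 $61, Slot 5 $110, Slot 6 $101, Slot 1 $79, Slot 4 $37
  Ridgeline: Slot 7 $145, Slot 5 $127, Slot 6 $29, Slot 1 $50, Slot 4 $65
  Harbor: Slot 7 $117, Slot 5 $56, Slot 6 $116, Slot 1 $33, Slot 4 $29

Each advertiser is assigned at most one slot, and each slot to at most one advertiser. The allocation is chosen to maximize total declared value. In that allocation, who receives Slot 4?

Onyx receives Slot 4.

This is the linear assignment problem.
Optimal: Onyx→Slot 4 ($87), Iris→Slot 1 ($133), Flint→Slot 5 ($110), Ridgeline→Slot 7 ($145), Harbor→Slot 6 ($116) — total 87+133+110+145+116 = $591.
Max-entry greedy (repeatedly take the single best remaining cell) gives $566, worse by 25.
Onyx's own top slot is Slot 5 ($135), but forcing Onyx→Slot 5 and reassigning the rest optimally gives only $579 — worse by 12.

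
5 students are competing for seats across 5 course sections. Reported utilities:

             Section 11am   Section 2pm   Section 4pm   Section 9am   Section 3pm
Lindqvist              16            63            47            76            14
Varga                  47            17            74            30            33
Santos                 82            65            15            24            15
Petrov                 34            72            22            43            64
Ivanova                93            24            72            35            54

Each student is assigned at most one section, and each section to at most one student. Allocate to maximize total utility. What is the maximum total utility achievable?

This is the linear assignment problem.
Optimal: Lindqvist→Section 9am (76 points), Varga→Section 4pm (74 points), Santos→Section 2pm (65 points), Petrov→Section 3pm (64 points), Ivanova→Section 11am (93 points) — total 76+74+65+64+93 = 372 points.
Swapping Petrov↔Lindqvist (Petrov→Section 9am 43 points, Lindqvist→Section 3pm 14 points) loses 83.
Every other assignment is strictly worse.

Max total: 372 points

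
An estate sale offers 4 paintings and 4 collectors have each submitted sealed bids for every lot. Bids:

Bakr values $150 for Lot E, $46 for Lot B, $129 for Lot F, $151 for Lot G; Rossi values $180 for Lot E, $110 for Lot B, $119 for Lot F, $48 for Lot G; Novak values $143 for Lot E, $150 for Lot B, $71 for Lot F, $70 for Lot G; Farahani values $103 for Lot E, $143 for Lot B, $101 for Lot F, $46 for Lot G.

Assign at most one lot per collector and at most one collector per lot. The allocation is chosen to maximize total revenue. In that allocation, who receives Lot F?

Farahani receives Lot F.

This is the linear assignment problem.
Optimal: Bakr→Lot G ($151), Rossi→Lot E ($180), Novak→Lot B ($150), Farahani→Lot F ($101) — total 151+180+150+101 = $582.
Column-greedy (each lot in turn goes to its best remaining collector) gives $505, worse by 77.
Swapping Bakr↔Novak (Bakr→Lot B $46, Novak→Lot G $70) loses 185.
Checked against all permutations: $582 is optimal.
Farahani's own top lot is Lot B ($143), but forcing Farahani→Lot B and reassigning the rest optimally gives only $556 — worse by 26.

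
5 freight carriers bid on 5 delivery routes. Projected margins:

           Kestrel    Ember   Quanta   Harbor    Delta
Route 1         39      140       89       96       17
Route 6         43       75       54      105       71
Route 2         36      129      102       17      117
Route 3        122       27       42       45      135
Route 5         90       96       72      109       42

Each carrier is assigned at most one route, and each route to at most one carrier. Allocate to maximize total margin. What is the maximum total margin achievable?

Max total: $572k

Treat this as an assignment problem: match each carrier to one route.
Optimal: Kestrel→Route 5 ($90k), Ember→Route 1 ($140k), Quanta→Route 2 ($102k), Harbor→Route 6 ($105k), Delta→Route 3 ($135k) — total 90+140+102+105+135 = $572k.
Max-entry greedy (repeatedly take the single best remaining cell) gives $529k, worse by 43.
Next-best assignment: Kestrel→Route 3, Ember→Route 1, Quanta→Route 5, Harbor→Route 6, Delta→Route 2 = $556k.
Checked against all permutations: $572k is optimal.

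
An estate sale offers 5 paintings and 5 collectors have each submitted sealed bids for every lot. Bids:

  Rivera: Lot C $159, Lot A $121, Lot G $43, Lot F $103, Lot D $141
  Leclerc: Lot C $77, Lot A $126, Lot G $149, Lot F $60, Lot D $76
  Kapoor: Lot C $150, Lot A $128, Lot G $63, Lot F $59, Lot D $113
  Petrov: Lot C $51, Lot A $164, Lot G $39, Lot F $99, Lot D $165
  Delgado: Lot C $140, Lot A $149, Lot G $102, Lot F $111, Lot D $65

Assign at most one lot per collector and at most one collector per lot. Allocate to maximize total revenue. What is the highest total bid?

Maximum total: $716

Optimal: Rivera→Lot F ($103), Leclerc→Lot G ($149), Kapoor→Lot C ($150), Petrov→Lot D ($165), Delgado→Lot A ($149) — total 103+149+150+165+149 = $716.
Column-greedy (each lot in turn goes to its best remaining collector) gives $696, worse by 20.
Next-best assignment: Rivera→Lot D, Leclerc→Lot G, Kapoor→Lot C, Petrov→Lot A, Delgado→Lot F = $715.
No other one-to-one assignment exceeds $716.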